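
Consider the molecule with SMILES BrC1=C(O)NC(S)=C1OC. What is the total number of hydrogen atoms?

Walk through each heavy atom and fill implicit hydrogens from standard valence (C 4, N 3, O 2, S 2, halogen 1):
  atom 1: Br (halogen, monovalent) → 0 H
  atom 2: C, bond orders sum to 4 (valence 4) → 0 H
  atom 3: C, bond orders sum to 4 (valence 4) → 0 H
  atom 4: O, bond orders sum to 1 (valence 2) → 1 H
  atom 5: N, bond orders sum to 2 (valence 3) → 1 H
  atom 6: C, bond orders sum to 4 (valence 4) → 0 H
  atom 7: S, bond orders sum to 1 (valence 2) → 1 H
  atom 8: C, bond orders sum to 4 (valence 4) → 0 H
  atom 9: O, bond orders sum to 2 (valence 2) → 0 H
  atom 10: C, bond orders sum to 1 (valence 4) → 3 H
Total hydrogens: 6.

6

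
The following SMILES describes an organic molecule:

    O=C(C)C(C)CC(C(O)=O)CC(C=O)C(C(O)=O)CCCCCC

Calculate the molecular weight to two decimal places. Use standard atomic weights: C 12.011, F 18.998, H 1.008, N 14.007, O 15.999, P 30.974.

342.43 g/mol

First, the molecular formula is C18H30O6 (counting implicit H from valence).
  C: 18 × 12.011 = 216.198
  H: 30 × 1.008 = 30.240
  O: 6 × 15.999 = 95.994
Sum: 18×12.011 + 30×1.008 + 6×15.999 = 342.432 → 342.43 g/mol.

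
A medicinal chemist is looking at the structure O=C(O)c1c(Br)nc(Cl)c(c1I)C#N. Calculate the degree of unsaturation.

7

Molecular formula: C7HBrClIN2O2.
DoU = (2C + 2 + N − H − X) / 2, where X is the halogen count and O/S are ignored.
    = (2·7 + 2 + 2 − 1 − 3) / 2 = 14 / 2 = 7.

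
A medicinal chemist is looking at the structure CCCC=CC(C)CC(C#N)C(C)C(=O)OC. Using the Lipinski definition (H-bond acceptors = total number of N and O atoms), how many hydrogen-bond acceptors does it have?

N atoms: 1; O atoms: 2.
Lipinski HBA = 1 + 2 = 3.

3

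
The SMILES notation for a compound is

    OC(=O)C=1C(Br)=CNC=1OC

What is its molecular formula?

Walk through each heavy atom and fill implicit hydrogens from standard valence (C 4, N 3, O 2, S 2, halogen 1):
  atom 1: O, bond orders sum to 1 (valence 2) → 1 H
  atom 2: C, bond orders sum to 4 (valence 4) → 0 H
  atom 3: O, bond orders sum to 2 (valence 2) → 0 H
  atom 4: C, bond orders sum to 4 (valence 4) → 0 H
  atom 5: C, bond orders sum to 4 (valence 4) → 0 H
  atom 6: Br (halogen, monovalent) → 0 H
  atom 7: C, bond orders sum to 3 (valence 4) → 1 H
  atom 8: N, bond orders sum to 2 (valence 3) → 1 H
  atom 9: C, bond orders sum to 4 (valence 4) → 0 H
  atom 10: O, bond orders sum to 2 (valence 2) → 0 H
  atom 11: C, bond orders sum to 1 (valence 4) → 3 H
Totals → C:6, H:6, Br:1, N:1, O:3.
In Hill order: C6H6BrNO3.

C6H6BrNO3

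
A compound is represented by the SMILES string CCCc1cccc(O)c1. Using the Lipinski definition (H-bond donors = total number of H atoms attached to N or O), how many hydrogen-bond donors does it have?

1

Donors: find every N or O and count the H atoms it carries.
  atom 9 (O): bond orders sum to 1 → 1 H
Lipinski HBD = 1.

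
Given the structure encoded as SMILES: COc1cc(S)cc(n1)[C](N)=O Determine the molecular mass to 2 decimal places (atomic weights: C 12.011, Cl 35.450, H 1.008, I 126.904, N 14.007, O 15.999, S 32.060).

First, the molecular formula is C7H8N2O2S (counting implicit H from valence).
  C: 7 × 12.011 = 84.077
  H: 8 × 1.008 = 8.064
  N: 2 × 14.007 = 28.014
  O: 2 × 15.999 = 31.998
  S: 1 × 32.060 = 32.060
Sum: 7×12.011 + 8×1.008 + 2×14.007 + 2×15.999 + 1×32.060 = 184.213 → 184.21 g/mol.

184.21 g/mol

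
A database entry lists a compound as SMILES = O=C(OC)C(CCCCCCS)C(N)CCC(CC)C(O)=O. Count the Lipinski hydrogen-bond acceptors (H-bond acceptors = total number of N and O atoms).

5

N atoms: 1; O atoms: 4.
Lipinski HBA = 1 + 4 = 5.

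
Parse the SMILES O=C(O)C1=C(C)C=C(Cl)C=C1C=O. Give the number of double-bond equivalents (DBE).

Degree of unsaturation = (number of rings) + (number of π bonds).
Ring closures in the SMILES: 1.
π bonds: 5 double bonds (each 1 DoU) → 5 DoU from unsaturation.
Total DoU = 1 + 5 = 6.

6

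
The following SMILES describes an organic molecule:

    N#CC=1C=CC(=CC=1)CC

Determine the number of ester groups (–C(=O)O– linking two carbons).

0

Scan the SMILES for the ester motif — none present.
Groups that are present: 1 nitrile.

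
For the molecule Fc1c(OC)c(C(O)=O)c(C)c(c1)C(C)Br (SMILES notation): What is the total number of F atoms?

1

Scan the SMILES for F atoms (remember two-letter symbols like Cl and Br are single atoms).
Fluorine count: 1.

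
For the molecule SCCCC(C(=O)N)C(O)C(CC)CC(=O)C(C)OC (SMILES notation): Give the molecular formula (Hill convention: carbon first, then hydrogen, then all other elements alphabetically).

C14H27NO4S

Walk through each heavy atom and fill implicit hydrogens from standard valence (C 4, N 3, O 2, S 2, halogen 1):
  atom 1: S, bond orders sum to 1 (valence 2) → 1 H
  atom 2: C, bond orders sum to 2 (valence 4) → 2 H
  atom 3: C, bond orders sum to 2 (valence 4) → 2 H
  atom 4: C, bond orders sum to 2 (valence 4) → 2 H
  atom 5: C, bond orders sum to 3 (valence 4) → 1 H
  atom 6: C, bond orders sum to 4 (valence 4) → 0 H
  atom 7: O, bond orders sum to 2 (valence 2) → 0 H
  atom 8: N, bond orders sum to 1 (valence 3) → 2 H
  atom 9: C, bond orders sum to 3 (valence 4) → 1 H
  atom 10: O, bond orders sum to 1 (valence 2) → 1 H
  atom 11: C, bond orders sum to 3 (valence 4) → 1 H
  atom 12: C, bond orders sum to 2 (valence 4) → 2 H
  atom 13: C, bond orders sum to 1 (valence 4) → 3 H
  atom 14: C, bond orders sum to 2 (valence 4) → 2 H
  atom 15: C, bond orders sum to 4 (valence 4) → 0 H
  atom 16: O, bond orders sum to 2 (valence 2) → 0 H
  atom 17: C, bond orders sum to 3 (valence 4) → 1 H
  atom 18: C, bond orders sum to 1 (valence 4) → 3 H
  atom 19: O, bond orders sum to 2 (valence 2) → 0 H
  atom 20: C, bond orders sum to 1 (valence 4) → 3 H
Totals → C:14, H:27, N:1, O:4, S:1.
In Hill order: C14H27NO4S.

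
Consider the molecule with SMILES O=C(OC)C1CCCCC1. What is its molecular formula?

C8H14O2

Walk through each heavy atom and fill implicit hydrogens from standard valence (C 4, N 3, O 2, S 2, halogen 1):
  atom 1: O, bond orders sum to 2 (valence 2) → 0 H
  atom 2: C, bond orders sum to 4 (valence 4) → 0 H
  atom 3: O, bond orders sum to 2 (valence 2) → 0 H
  atom 4: C, bond orders sum to 1 (valence 4) → 3 H
  atom 5: C, bond orders sum to 3 (valence 4) → 1 H
  atom 6: C, bond orders sum to 2 (valence 4) → 2 H
  atom 7: C, bond orders sum to 2 (valence 4) → 2 H
  atom 8: C, bond orders sum to 2 (valence 4) → 2 H
  atom 9: C, bond orders sum to 2 (valence 4) → 2 H
  atom 10: C, bond orders sum to 2 (valence 4) → 2 H
Totals → C:8, H:14, O:2.
In Hill order: C8H14O2.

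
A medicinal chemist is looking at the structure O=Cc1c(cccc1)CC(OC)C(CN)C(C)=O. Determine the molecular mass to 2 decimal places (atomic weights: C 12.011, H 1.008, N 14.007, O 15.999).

249.31 g/mol

First, the molecular formula is C14H19NO3 (counting implicit H from valence).
  C: 14 × 12.011 = 168.154
  H: 19 × 1.008 = 19.152
  N: 1 × 14.007 = 14.007
  O: 3 × 15.999 = 47.997
Sum: 14×12.011 + 19×1.008 + 1×14.007 + 3×15.999 = 249.310 → 249.31 g/mol.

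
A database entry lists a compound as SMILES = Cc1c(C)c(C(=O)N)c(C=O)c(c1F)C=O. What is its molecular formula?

Walk through each heavy atom and fill implicit hydrogens from standard valence (C 4, N 3, O 2, S 2, halogen 1); for lowercase aromatic atoms, an aromatic c carries 1 H when it has two neighbours and 0 H with three, and aromatic n carries 0 H:
  atom 1: C, bond orders sum to 1 (valence 4) → 3 H
  atom 2: aromatic c, 3 neighbours → 0 H
  atom 3: aromatic c, 3 neighbours → 0 H
  atom 4: C, bond orders sum to 1 (valence 4) → 3 H
  atom 5: aromatic c, 3 neighbours → 0 H
  atom 6: C, bond orders sum to 4 (valence 4) → 0 H
  atom 7: O, bond orders sum to 2 (valence 2) → 0 H
  atom 8: N, bond orders sum to 1 (valence 3) → 2 H
  atom 9: aromatic c, 3 neighbours → 0 H
  atom 10: C, bond orders sum to 3 (valence 4) → 1 H
  atom 11: O, bond orders sum to 2 (valence 2) → 0 H
  atom 12: aromatic c, 3 neighbours → 0 H
  atom 13: aromatic c, 3 neighbours → 0 H
  atom 14: F (halogen, monovalent) → 0 H
  atom 15: C, bond orders sum to 3 (valence 4) → 1 H
  atom 16: O, bond orders sum to 2 (valence 2) → 0 H
Totals → C:11, H:10, F:1, N:1, O:3.
In Hill order: C11H10FNO3.

C11H10FNO3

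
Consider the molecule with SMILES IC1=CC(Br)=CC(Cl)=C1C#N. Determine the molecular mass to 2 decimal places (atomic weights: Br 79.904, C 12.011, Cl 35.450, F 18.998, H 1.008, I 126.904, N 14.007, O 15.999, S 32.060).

First, the molecular formula is C7H2BrClIN (counting implicit H from valence).
  Br: 1 × 79.904 = 79.904
  C: 7 × 12.011 = 84.077
  Cl: 1 × 35.450 = 35.450
  H: 2 × 1.008 = 2.016
  I: 1 × 126.904 = 126.904
  N: 1 × 14.007 = 14.007
Sum: 1×79.904 + 7×12.011 + 1×35.450 + 2×1.008 + 1×126.904 + 1×14.007 = 342.358 → 342.36 g/mol.

342.36 g/mol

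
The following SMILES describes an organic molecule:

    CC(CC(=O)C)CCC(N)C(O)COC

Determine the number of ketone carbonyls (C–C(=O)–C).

1

The ketone motif appears at heavy-atom position 4 in the SMILES.
Other groups present: 1 ether, 1 hydroxyl, 1 primary amine.
Ketone count: 1.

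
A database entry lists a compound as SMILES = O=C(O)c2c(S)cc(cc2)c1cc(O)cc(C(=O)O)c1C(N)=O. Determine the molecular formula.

C15H11NO6S

Walk through each heavy atom and fill implicit hydrogens from standard valence (C 4, N 3, O 2, S 2, halogen 1); for lowercase aromatic atoms, an aromatic c carries 1 H when it has two neighbours and 0 H with three, and aromatic n carries 0 H:
  atom 1: O, bond orders sum to 2 (valence 2) → 0 H
  atom 2: C, bond orders sum to 4 (valence 4) → 0 H
  atom 3: O, bond orders sum to 1 (valence 2) → 1 H
  atom 4: aromatic c, 3 neighbours → 0 H
  atom 5: aromatic c, 3 neighbours → 0 H
  atom 6: S, bond orders sum to 1 (valence 2) → 1 H
  atom 7: aromatic c, 2 neighbours → 1 H
  atom 8: aromatic c, 3 neighbours → 0 H
  atom 9: aromatic c, 2 neighbours → 1 H
  atom 10: aromatic c, 2 neighbours → 1 H
  atom 11: aromatic c, 3 neighbours → 0 H
  atom 12: aromatic c, 2 neighbours → 1 H
  atom 13: aromatic c, 3 neighbours → 0 H
  atom 14: O, bond orders sum to 1 (valence 2) → 1 H
  atom 15: aromatic c, 2 neighbours → 1 H
  atom 16: aromatic c, 3 neighbours → 0 H
  atom 17: C, bond orders sum to 4 (valence 4) → 0 H
  atom 18: O, bond orders sum to 2 (valence 2) → 0 H
  atom 19: O, bond orders sum to 1 (valence 2) → 1 H
  atom 20: aromatic c, 3 neighbours → 0 H
  atom 21: C, bond orders sum to 4 (valence 4) → 0 H
  atom 22: N, bond orders sum to 1 (valence 3) → 2 H
  atom 23: O, bond orders sum to 2 (valence 2) → 0 H
Totals → C:15, H:11, N:1, O:6, S:1.
In Hill order: C15H11NO6S.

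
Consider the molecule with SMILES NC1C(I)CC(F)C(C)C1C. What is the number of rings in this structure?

In SMILES, each pair of matching ring-closure digits denotes one ring-closing bond; the number of such bonds equals the number of independent rings.
Ring-closure bonds here: 1.

1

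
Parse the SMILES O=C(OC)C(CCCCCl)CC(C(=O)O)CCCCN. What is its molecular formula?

Walk through each heavy atom and fill implicit hydrogens from standard valence (C 4, N 3, O 2, S 2, halogen 1):
  atom 1: O, bond orders sum to 2 (valence 2) → 0 H
  atom 2: C, bond orders sum to 4 (valence 4) → 0 H
  atom 3: O, bond orders sum to 2 (valence 2) → 0 H
  atom 4: C, bond orders sum to 1 (valence 4) → 3 H
  atom 5: C, bond orders sum to 3 (valence 4) → 1 H
  atom 6: C, bond orders sum to 2 (valence 4) → 2 H
  atom 7: C, bond orders sum to 2 (valence 4) → 2 H
  atom 8: C, bond orders sum to 2 (valence 4) → 2 H
  atom 9: C, bond orders sum to 2 (valence 4) → 2 H
  atom 10: Cl (halogen, monovalent) → 0 H
  atom 11: C, bond orders sum to 2 (valence 4) → 2 H
  atom 12: C, bond orders sum to 3 (valence 4) → 1 H
  atom 13: C, bond orders sum to 4 (valence 4) → 0 H
  atom 14: O, bond orders sum to 2 (valence 2) → 0 H
  atom 15: O, bond orders sum to 1 (valence 2) → 1 H
  atom 16: C, bond orders sum to 2 (valence 4) → 2 H
  atom 17: C, bond orders sum to 2 (valence 4) → 2 H
  atom 18: C, bond orders sum to 2 (valence 4) → 2 H
  atom 19: C, bond orders sum to 2 (valence 4) → 2 H
  atom 20: N, bond orders sum to 1 (valence 3) → 2 H
Totals → C:14, H:26, Cl:1, N:1, O:4.
In Hill order: C14H26ClNO4.

C14H26ClNO4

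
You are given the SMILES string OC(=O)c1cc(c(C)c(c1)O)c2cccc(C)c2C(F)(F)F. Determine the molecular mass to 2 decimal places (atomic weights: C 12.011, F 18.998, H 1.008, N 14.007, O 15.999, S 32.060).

310.27 g/mol

First, the molecular formula is C16H13F3O3 (counting implicit H from valence).
  C: 16 × 12.011 = 192.176
  F: 3 × 18.998 = 56.994
  H: 13 × 1.008 = 13.104
  O: 3 × 15.999 = 47.997
Sum: 16×12.011 + 3×18.998 + 13×1.008 + 3×15.999 = 310.271 → 310.27 g/mol.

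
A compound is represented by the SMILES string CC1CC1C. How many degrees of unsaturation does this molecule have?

1

Degree of unsaturation = (number of rings) + (number of π bonds).
Ring closures in the SMILES: 1.
π bonds: none → 0 DoU from unsaturation.
Total DoU = 1 + 0 = 1.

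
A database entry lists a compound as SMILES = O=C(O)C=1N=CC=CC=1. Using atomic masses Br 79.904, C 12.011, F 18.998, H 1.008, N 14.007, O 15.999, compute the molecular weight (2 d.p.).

First, the molecular formula is C6H5NO2 (counting implicit H from valence).
  C: 6 × 12.011 = 72.066
  H: 5 × 1.008 = 5.040
  N: 1 × 14.007 = 14.007
  O: 2 × 15.999 = 31.998
Sum: 6×12.011 + 5×1.008 + 1×14.007 + 2×15.999 = 123.111 → 123.11 g/mol.

123.11 g/mol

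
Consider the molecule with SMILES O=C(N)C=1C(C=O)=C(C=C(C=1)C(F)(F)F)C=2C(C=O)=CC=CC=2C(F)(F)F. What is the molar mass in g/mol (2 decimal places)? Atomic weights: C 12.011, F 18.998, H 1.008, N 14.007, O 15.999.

First, the molecular formula is C17H9F6NO3 (counting implicit H from valence).
  C: 17 × 12.011 = 204.187
  F: 6 × 18.998 = 113.988
  H: 9 × 1.008 = 9.072
  N: 1 × 14.007 = 14.007
  O: 3 × 15.999 = 47.997
Sum: 17×12.011 + 6×18.998 + 9×1.008 + 1×14.007 + 3×15.999 = 389.251 → 389.25 g/mol.

389.25 g/mol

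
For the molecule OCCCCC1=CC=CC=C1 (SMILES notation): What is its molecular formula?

C10H14O

Walk through each heavy atom and fill implicit hydrogens from standard valence (C 4, N 3, O 2, S 2, halogen 1):
  atom 1: O, bond orders sum to 1 (valence 2) → 1 H
  atom 2: C, bond orders sum to 2 (valence 4) → 2 H
  atom 3: C, bond orders sum to 2 (valence 4) → 2 H
  atom 4: C, bond orders sum to 2 (valence 4) → 2 H
  atom 5: C, bond orders sum to 2 (valence 4) → 2 H
  atom 6: C, bond orders sum to 4 (valence 4) → 0 H
  atom 7: C, bond orders sum to 3 (valence 4) → 1 H
  atom 8: C, bond orders sum to 3 (valence 4) → 1 H
  atom 9: C, bond orders sum to 3 (valence 4) → 1 H
  atom 10: C, bond orders sum to 3 (valence 4) → 1 H
  atom 11: C, bond orders sum to 3 (valence 4) → 1 H
Totals → C:10, H:14, O:1.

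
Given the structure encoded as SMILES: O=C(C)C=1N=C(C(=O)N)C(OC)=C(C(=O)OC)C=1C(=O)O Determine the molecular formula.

Walk through each heavy atom and fill implicit hydrogens from standard valence (C 4, N 3, O 2, S 2, halogen 1):
  atom 1: O, bond orders sum to 2 (valence 2) → 0 H
  atom 2: C, bond orders sum to 4 (valence 4) → 0 H
  atom 3: C, bond orders sum to 1 (valence 4) → 3 H
  atom 4: C, bond orders sum to 4 (valence 4) → 0 H
  atom 5: N, bond orders sum to 3 (valence 3) → 0 H
  atom 6: C, bond orders sum to 4 (valence 4) → 0 H
  atom 7: C, bond orders sum to 4 (valence 4) → 0 H
  atom 8: O, bond orders sum to 2 (valence 2) → 0 H
  atom 9: N, bond orders sum to 1 (valence 3) → 2 H
  atom 10: C, bond orders sum to 4 (valence 4) → 0 H
  atom 11: O, bond orders sum to 2 (valence 2) → 0 H
  atom 12: C, bond orders sum to 1 (valence 4) → 3 H
  atom 13: C, bond orders sum to 4 (valence 4) → 0 H
  atom 14: C, bond orders sum to 4 (valence 4) → 0 H
  atom 15: O, bond orders sum to 2 (valence 2) → 0 H
  atom 16: O, bond orders sum to 2 (valence 2) → 0 H
  atom 17: C, bond orders sum to 1 (valence 4) → 3 H
  atom 18: C, bond orders sum to 4 (valence 4) → 0 H
  atom 19: C, bond orders sum to 4 (valence 4) → 0 H
  atom 20: O, bond orders sum to 2 (valence 2) → 0 H
  atom 21: O, bond orders sum to 1 (valence 2) → 1 H
Totals → C:12, H:12, N:2, O:7.
In Hill order: C12H12N2O7.

C12H12N2O7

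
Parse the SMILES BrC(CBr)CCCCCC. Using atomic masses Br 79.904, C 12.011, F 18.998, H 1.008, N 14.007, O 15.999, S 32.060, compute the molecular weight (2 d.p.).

First, the molecular formula is C8H16Br2 (counting implicit H from valence).
  Br: 2 × 79.904 = 159.808
  C: 8 × 12.011 = 96.088
  H: 16 × 1.008 = 16.128
Sum: 2×79.904 + 8×12.011 + 16×1.008 = 272.024 → 272.02 g/mol.

272.02 g/mol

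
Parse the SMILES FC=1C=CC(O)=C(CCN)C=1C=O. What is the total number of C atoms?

9

Count every carbon token in the SMILES (each C, including those in ring-closure positions and inside branches).
Carbon count: 9.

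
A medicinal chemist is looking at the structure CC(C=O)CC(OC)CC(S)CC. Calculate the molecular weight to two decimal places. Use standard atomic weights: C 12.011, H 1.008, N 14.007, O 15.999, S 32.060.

First, the molecular formula is C10H20O2S (counting implicit H from valence).
  C: 10 × 12.011 = 120.110
  H: 20 × 1.008 = 20.160
  O: 2 × 15.999 = 31.998
  S: 1 × 32.060 = 32.060
Sum: 10×12.011 + 20×1.008 + 2×15.999 + 1×32.060 = 204.328 → 204.33 g/mol.

204.33 g/mol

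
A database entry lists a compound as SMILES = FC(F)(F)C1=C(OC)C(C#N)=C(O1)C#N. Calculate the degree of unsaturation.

7

Degree of unsaturation = (number of rings) + (number of π bonds).
Ring closures in the SMILES: 1.
π bonds: 2 double bonds (each 1 DoU), 2 triple bonds (each 2 DoU) → 6 DoU from unsaturation.
Total DoU = 1 + 6 = 7.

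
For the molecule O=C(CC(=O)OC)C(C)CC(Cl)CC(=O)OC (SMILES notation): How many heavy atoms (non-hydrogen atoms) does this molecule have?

Every atom symbol written in the SMILES (organic subset) is one heavy atom; implicit H are not written.
Heavy atoms by element → C:11, Cl:1, O:5.
Total: 17.

17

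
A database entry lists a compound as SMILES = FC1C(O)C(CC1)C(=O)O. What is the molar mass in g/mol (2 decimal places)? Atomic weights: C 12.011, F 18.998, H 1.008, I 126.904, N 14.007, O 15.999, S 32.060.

First, the molecular formula is C6H9FO3 (counting implicit H from valence).
  C: 6 × 12.011 = 72.066
  F: 1 × 18.998 = 18.998
  H: 9 × 1.008 = 9.072
  O: 3 × 15.999 = 47.997
Sum: 6×12.011 + 1×18.998 + 9×1.008 + 3×15.999 = 148.133 → 148.13 g/mol.

148.13 g/mol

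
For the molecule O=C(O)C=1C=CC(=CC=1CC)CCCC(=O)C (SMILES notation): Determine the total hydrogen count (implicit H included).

Walk through each heavy atom and fill implicit hydrogens from standard valence (C 4, N 3, O 2, S 2, halogen 1):
  atom 1: O, bond orders sum to 2 (valence 2) → 0 H
  atom 2: C, bond orders sum to 4 (valence 4) → 0 H
  atom 3: O, bond orders sum to 1 (valence 2) → 1 H
  atom 4: C, bond orders sum to 4 (valence 4) → 0 H
  atom 5: C, bond orders sum to 3 (valence 4) → 1 H
  atom 6: C, bond orders sum to 3 (valence 4) → 1 H
  atom 7: C, bond orders sum to 4 (valence 4) → 0 H
  atom 8: C, bond orders sum to 3 (valence 4) → 1 H
  atom 9: C, bond orders sum to 4 (valence 4) → 0 H
  atom 10: C, bond orders sum to 2 (valence 4) → 2 H
  atom 11: C, bond orders sum to 1 (valence 4) → 3 H
  atom 12: C, bond orders sum to 2 (valence 4) → 2 H
  atom 13: C, bond orders sum to 2 (valence 4) → 2 H
  atom 14: C, bond orders sum to 2 (valence 4) → 2 H
  atom 15: C, bond orders sum to 4 (valence 4) → 0 H
  atom 16: O, bond orders sum to 2 (valence 2) → 0 H
  atom 17: C, bond orders sum to 1 (valence 4) → 3 H
Total hydrogens: 18.

18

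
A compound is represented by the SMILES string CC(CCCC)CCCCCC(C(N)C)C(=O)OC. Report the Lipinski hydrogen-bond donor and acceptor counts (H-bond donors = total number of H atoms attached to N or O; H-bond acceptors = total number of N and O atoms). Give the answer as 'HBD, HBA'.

Donors: find every N or O and count the H atoms it carries.
  atom 14 (N): bond orders sum to 1 → 2 H
  atom 17 (O): bond orders sum to 2 → 0 H
  atom 18 (O): bond orders sum to 2 → 0 H
Lipinski HBD = 2.
Acceptors: N atoms = 1, O atoms = 2 → HBA = 3.

2, 3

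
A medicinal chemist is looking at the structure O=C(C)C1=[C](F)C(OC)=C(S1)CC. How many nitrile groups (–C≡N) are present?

0

Scan the SMILES for the nitrile motif — none present.
Groups that are present: 1 ether, 1 ketone.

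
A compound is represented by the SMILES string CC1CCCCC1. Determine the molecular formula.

C7H14

Walk through each heavy atom and fill implicit hydrogens from standard valence (C 4, N 3, O 2, S 2, halogen 1):
  atom 1: C, bond orders sum to 1 (valence 4) → 3 H
  atom 2: C, bond orders sum to 3 (valence 4) → 1 H
  atom 3: C, bond orders sum to 2 (valence 4) → 2 H
  atom 4: C, bond orders sum to 2 (valence 4) → 2 H
  atom 5: C, bond orders sum to 2 (valence 4) → 2 H
  atom 6: C, bond orders sum to 2 (valence 4) → 2 H
  atom 7: C, bond orders sum to 2 (valence 4) → 2 H
Totals → C:7, H:14.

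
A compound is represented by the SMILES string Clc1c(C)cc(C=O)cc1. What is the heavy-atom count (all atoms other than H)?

Every atom symbol written in the SMILES (organic subset) is one heavy atom; implicit H are not written.
Heavy atoms by element → C:8, Cl:1, O:1.
Total: 10.

10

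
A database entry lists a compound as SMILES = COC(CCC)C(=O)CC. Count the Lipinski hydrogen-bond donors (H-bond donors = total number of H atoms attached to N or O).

0

Donors: find every N or O and count the H atoms it carries.
  atom 2 (O): bond orders sum to 2 → 0 H
  atom 8 (O): bond orders sum to 2 → 0 H
Lipinski HBD = 0.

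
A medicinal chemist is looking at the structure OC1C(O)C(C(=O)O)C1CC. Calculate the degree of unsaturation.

2

Molecular formula: C7H12O4.
DoU = (2C + 2 + N − H − X) / 2, where X is the halogen count and O/S are ignored.
    = (2·7 + 2 + 0 − 12 − 0) / 2 = 4 / 2 = 2.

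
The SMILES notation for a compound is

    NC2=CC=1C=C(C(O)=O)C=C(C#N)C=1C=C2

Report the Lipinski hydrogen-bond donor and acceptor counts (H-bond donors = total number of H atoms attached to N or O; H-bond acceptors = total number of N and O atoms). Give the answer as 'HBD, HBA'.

3, 4

Donors: find every N or O and count the H atoms it carries.
  atom 1 (N): bond orders sum to 1 → 2 H
  atom 8 (O): bond orders sum to 1 → 1 H
  atom 9 (O): bond orders sum to 2 → 0 H
  atom 13 (N): bond orders sum to 3 → 0 H
Lipinski HBD = 3.
Acceptors: N atoms = 2, O atoms = 2 → HBA = 4.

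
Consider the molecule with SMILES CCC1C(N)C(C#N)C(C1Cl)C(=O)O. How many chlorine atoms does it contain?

1

Scan the SMILES for Cl atoms (remember two-letter symbols like Cl and Br are single atoms).
Chlorine count: 1.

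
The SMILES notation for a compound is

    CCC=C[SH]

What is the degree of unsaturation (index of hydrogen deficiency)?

Degree of unsaturation = (number of rings) + (number of π bonds).
Ring closures in the SMILES: 0.
π bonds: 1 double bond (each 1 DoU) → 1 DoU from unsaturation.
Total DoU = 0 + 1 = 1.

1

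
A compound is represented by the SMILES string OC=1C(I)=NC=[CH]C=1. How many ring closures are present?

In SMILES, each pair of matching ring-closure digits denotes one ring-closing bond; the number of such bonds equals the number of independent rings.
Ring-closure bonds here: 1.

1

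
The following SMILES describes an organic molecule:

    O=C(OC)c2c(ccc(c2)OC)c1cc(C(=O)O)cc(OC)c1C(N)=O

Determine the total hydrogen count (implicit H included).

17

Walk through each heavy atom and fill implicit hydrogens from standard valence (C 4, N 3, O 2, S 2, halogen 1); for lowercase aromatic atoms, an aromatic c carries 1 H when it has two neighbours and 0 H with three, and aromatic n carries 0 H:
  atom 1: O, bond orders sum to 2 (valence 2) → 0 H
  atom 2: C, bond orders sum to 4 (valence 4) → 0 H
  atom 3: O, bond orders sum to 2 (valence 2) → 0 H
  atom 4: C, bond orders sum to 1 (valence 4) → 3 H
  atom 5: aromatic c, 3 neighbours → 0 H
  atom 6: aromatic c, 3 neighbours → 0 H
  atom 7: aromatic c, 2 neighbours → 1 H
  atom 8: aromatic c, 2 neighbours → 1 H
  atom 9: aromatic c, 3 neighbours → 0 H
  atom 10: aromatic c, 2 neighbours → 1 H
  atom 11: O, bond orders sum to 2 (valence 2) → 0 H
  atom 12: C, bond orders sum to 1 (valence 4) → 3 H
  atom 13: aromatic c, 3 neighbours → 0 H
  atom 14: aromatic c, 2 neighbours → 1 H
  atom 15: aromatic c, 3 neighbours → 0 H
  atom 16: C, bond orders sum to 4 (valence 4) → 0 H
  atom 17: O, bond orders sum to 2 (valence 2) → 0 H
  atom 18: O, bond orders sum to 1 (valence 2) → 1 H
  atom 19: aromatic c, 2 neighbours → 1 H
  atom 20: aromatic c, 3 neighbours → 0 H
  atom 21: O, bond orders sum to 2 (valence 2) → 0 H
  atom 22: C, bond orders sum to 1 (valence 4) → 3 H
  atom 23: aromatic c, 3 neighbours → 0 H
  atom 24: C, bond orders sum to 4 (valence 4) → 0 H
  atom 25: N, bond orders sum to 1 (valence 3) → 2 H
  atom 26: O, bond orders sum to 2 (valence 2) → 0 H
Total hydrogens: 17.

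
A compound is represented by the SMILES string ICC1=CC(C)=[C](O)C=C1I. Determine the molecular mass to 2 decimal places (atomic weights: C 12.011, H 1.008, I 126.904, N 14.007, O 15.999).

First, the molecular formula is C8H8I2O (counting implicit H from valence).
  C: 8 × 12.011 = 96.088
  H: 8 × 1.008 = 8.064
  I: 2 × 126.904 = 253.808
  O: 1 × 15.999 = 15.999
Sum: 8×12.011 + 8×1.008 + 2×126.904 + 1×15.999 = 373.959 → 373.96 g/mol.

373.96 g/mol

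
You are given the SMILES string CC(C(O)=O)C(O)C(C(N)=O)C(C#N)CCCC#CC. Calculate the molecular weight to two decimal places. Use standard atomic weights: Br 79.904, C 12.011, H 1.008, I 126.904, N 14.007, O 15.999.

280.32 g/mol

First, the molecular formula is C14H20N2O4 (counting implicit H from valence).
  C: 14 × 12.011 = 168.154
  H: 20 × 1.008 = 20.160
  N: 2 × 14.007 = 28.014
  O: 4 × 15.999 = 63.996
Sum: 14×12.011 + 20×1.008 + 2×14.007 + 4×15.999 = 280.324 → 280.32 g/mol.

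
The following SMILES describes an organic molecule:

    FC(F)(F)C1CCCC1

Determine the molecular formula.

C6H9F3

Walk through each heavy atom and fill implicit hydrogens from standard valence (C 4, N 3, O 2, S 2, halogen 1):
  atom 1: F (halogen, monovalent) → 0 H
  atom 2: C, bond orders sum to 4 (valence 4) → 0 H
  atom 3: F (halogen, monovalent) → 0 H
  atom 4: F (halogen, monovalent) → 0 H
  atom 5: C, bond orders sum to 3 (valence 4) → 1 H
  atom 6: C, bond orders sum to 2 (valence 4) → 2 H
  atom 7: C, bond orders sum to 2 (valence 4) → 2 H
  atom 8: C, bond orders sum to 2 (valence 4) → 2 H
  atom 9: C, bond orders sum to 2 (valence 4) → 2 H
Totals → C:6, H:9, F:3.
In Hill order: C6H9F3.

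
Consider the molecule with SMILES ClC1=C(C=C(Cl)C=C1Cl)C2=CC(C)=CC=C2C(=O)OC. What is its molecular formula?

Walk through each heavy atom and fill implicit hydrogens from standard valence (C 4, N 3, O 2, S 2, halogen 1):
  atom 1: Cl (halogen, monovalent) → 0 H
  atom 2: C, bond orders sum to 4 (valence 4) → 0 H
  atom 3: C, bond orders sum to 4 (valence 4) → 0 H
  atom 4: C, bond orders sum to 3 (valence 4) → 1 H
  atom 5: C, bond orders sum to 4 (valence 4) → 0 H
  atom 6: Cl (halogen, monovalent) → 0 H
  atom 7: C, bond orders sum to 3 (valence 4) → 1 H
  atom 8: C, bond orders sum to 4 (valence 4) → 0 H
  atom 9: Cl (halogen, monovalent) → 0 H
  atom 10: C, bond orders sum to 4 (valence 4) → 0 H
  atom 11: C, bond orders sum to 3 (valence 4) → 1 H
  atom 12: C, bond orders sum to 4 (valence 4) → 0 H
  atom 13: C, bond orders sum to 1 (valence 4) → 3 H
  atom 14: C, bond orders sum to 3 (valence 4) → 1 H
  atom 15: C, bond orders sum to 3 (valence 4) → 1 H
  atom 16: C, bond orders sum to 4 (valence 4) → 0 H
  atom 17: C, bond orders sum to 4 (valence 4) → 0 H
  atom 18: O, bond orders sum to 2 (valence 2) → 0 H
  atom 19: O, bond orders sum to 2 (valence 2) → 0 H
  atom 20: C, bond orders sum to 1 (valence 4) → 3 H
Totals → C:15, H:11, Cl:3, O:2.

C15H11Cl3O2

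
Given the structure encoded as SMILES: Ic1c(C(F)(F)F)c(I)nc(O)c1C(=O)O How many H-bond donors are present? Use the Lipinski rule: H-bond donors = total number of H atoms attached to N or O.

Donors: find every N or O and count the H atoms it carries.
  atom 10 (N): bond orders sum to 3 → 0 H
  atom 12 (O): bond orders sum to 1 → 1 H
  atom 15 (O): bond orders sum to 2 → 0 H
  atom 16 (O): bond orders sum to 1 → 1 H
Lipinski HBD = 2.

2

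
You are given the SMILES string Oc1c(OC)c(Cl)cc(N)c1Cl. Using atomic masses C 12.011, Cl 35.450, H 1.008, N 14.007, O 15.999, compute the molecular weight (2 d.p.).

First, the molecular formula is C7H7Cl2NO2 (counting implicit H from valence).
  C: 7 × 12.011 = 84.077
  Cl: 2 × 35.450 = 70.900
  H: 7 × 1.008 = 7.056
  N: 1 × 14.007 = 14.007
  O: 2 × 15.999 = 31.998
Sum: 7×12.011 + 2×35.450 + 7×1.008 + 1×14.007 + 2×15.999 = 208.038 → 208.04 g/mol.

208.04 g/mol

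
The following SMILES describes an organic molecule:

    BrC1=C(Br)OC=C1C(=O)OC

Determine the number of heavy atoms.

11

Every atom symbol written in the SMILES (organic subset) is one heavy atom; implicit H are not written.
Heavy atoms by element → Br:2, C:6, O:3.
Total: 11.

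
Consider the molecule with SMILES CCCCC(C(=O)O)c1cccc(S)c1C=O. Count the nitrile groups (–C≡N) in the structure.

Scan the SMILES for the nitrile motif — none present.
Groups that are present: 1 aldehyde, 1 carboxylic acid, 1 thiol.

0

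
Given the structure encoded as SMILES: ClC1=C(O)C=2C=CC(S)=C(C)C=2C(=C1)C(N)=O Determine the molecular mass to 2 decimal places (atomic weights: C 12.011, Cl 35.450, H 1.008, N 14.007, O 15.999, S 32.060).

First, the molecular formula is C12H10ClNO2S (counting implicit H from valence).
  C: 12 × 12.011 = 144.132
  Cl: 1 × 35.450 = 35.450
  H: 10 × 1.008 = 10.080
  N: 1 × 14.007 = 14.007
  O: 2 × 15.999 = 31.998
  S: 1 × 32.060 = 32.060
Sum: 12×12.011 + 1×35.450 + 10×1.008 + 1×14.007 + 2×15.999 + 1×32.060 = 267.727 → 267.73 g/mol.

267.73 g/mol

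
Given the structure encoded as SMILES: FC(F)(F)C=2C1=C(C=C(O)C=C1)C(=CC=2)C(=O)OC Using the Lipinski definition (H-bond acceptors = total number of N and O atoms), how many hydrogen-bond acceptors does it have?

3

N atoms: 0; O atoms: 3.
Lipinski HBA = 0 + 3 = 3.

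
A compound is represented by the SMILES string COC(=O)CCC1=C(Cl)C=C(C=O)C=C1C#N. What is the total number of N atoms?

1

Scan the SMILES for N atoms (remember two-letter symbols like Cl and Br are single atoms).
Nitrogen count: 1.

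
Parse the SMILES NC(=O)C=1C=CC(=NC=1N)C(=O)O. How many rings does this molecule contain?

In SMILES, each pair of matching ring-closure digits denotes one ring-closing bond; the number of such bonds equals the number of independent rings.
Ring-closure bonds here: 1.

1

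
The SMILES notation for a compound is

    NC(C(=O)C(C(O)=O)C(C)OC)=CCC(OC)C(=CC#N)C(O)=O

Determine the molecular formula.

C15H20N2O7

Walk through each heavy atom and fill implicit hydrogens from standard valence (C 4, N 3, O 2, S 2, halogen 1):
  atom 1: N, bond orders sum to 1 (valence 3) → 2 H
  atom 2: C, bond orders sum to 4 (valence 4) → 0 H
  atom 3: C, bond orders sum to 4 (valence 4) → 0 H
  atom 4: O, bond orders sum to 2 (valence 2) → 0 H
  atom 5: C, bond orders sum to 3 (valence 4) → 1 H
  atom 6: C, bond orders sum to 4 (valence 4) → 0 H
  atom 7: O, bond orders sum to 1 (valence 2) → 1 H
  atom 8: O, bond orders sum to 2 (valence 2) → 0 H
  atom 9: C, bond orders sum to 3 (valence 4) → 1 H
  atom 10: C, bond orders sum to 1 (valence 4) → 3 H
  atom 11: O, bond orders sum to 2 (valence 2) → 0 H
  atom 12: C, bond orders sum to 1 (valence 4) → 3 H
  atom 13: C, bond orders sum to 3 (valence 4) → 1 H
  atom 14: C, bond orders sum to 2 (valence 4) → 2 H
  atom 15: C, bond orders sum to 3 (valence 4) → 1 H
  atom 16: O, bond orders sum to 2 (valence 2) → 0 H
  atom 17: C, bond orders sum to 1 (valence 4) → 3 H
  atom 18: C, bond orders sum to 4 (valence 4) → 0 H
  atom 19: C, bond orders sum to 3 (valence 4) → 1 H
  atom 20: C, bond orders sum to 4 (valence 4) → 0 H
  atom 21: N, bond orders sum to 3 (valence 3) → 0 H
  atom 22: C, bond orders sum to 4 (valence 4) → 0 H
  atom 23: O, bond orders sum to 1 (valence 2) → 1 H
  atom 24: O, bond orders sum to 2 (valence 2) → 0 H
Totals → C:15, H:20, N:2, O:7.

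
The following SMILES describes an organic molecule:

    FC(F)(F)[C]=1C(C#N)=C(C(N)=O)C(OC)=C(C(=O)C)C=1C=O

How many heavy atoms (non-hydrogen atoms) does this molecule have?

22

Every atom symbol written in the SMILES (organic subset) is one heavy atom; implicit H are not written.
Heavy atoms by element → C:13, F:3, N:2, O:4.
Total: 22.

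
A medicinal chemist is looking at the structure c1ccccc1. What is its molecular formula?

Walk through each heavy atom and fill implicit hydrogens from standard valence (C 4, N 3, O 2, S 2, halogen 1); for lowercase aromatic atoms, an aromatic c carries 1 H when it has two neighbours and 0 H with three, and aromatic n carries 0 H:
  atom 1: aromatic c, 2 neighbours → 1 H
  atom 2: aromatic c, 2 neighbours → 1 H
  atom 3: aromatic c, 2 neighbours → 1 H
  atom 4: aromatic c, 2 neighbours → 1 H
  atom 5: aromatic c, 2 neighbours → 1 H
  atom 6: aromatic c, 2 neighbours → 1 H
Totals → C:6, H:6.
In Hill order: C6H6.

C6H6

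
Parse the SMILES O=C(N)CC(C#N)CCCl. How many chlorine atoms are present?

Scan the SMILES for Cl atoms (remember two-letter symbols like Cl and Br are single atoms).
Chlorine count: 1.

1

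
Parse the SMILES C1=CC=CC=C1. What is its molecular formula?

C6H6

Walk through each heavy atom and fill implicit hydrogens from standard valence (C 4, N 3, O 2, S 2, halogen 1):
  atom 1: C, bond orders sum to 3 (valence 4) → 1 H
  atom 2: C, bond orders sum to 3 (valence 4) → 1 H
  atom 3: C, bond orders sum to 3 (valence 4) → 1 H
  atom 4: C, bond orders sum to 3 (valence 4) → 1 H
  atom 5: C, bond orders sum to 3 (valence 4) → 1 H
  atom 6: C, bond orders sum to 3 (valence 4) → 1 H
Totals → C:6, H:6.
In Hill order: C6H6.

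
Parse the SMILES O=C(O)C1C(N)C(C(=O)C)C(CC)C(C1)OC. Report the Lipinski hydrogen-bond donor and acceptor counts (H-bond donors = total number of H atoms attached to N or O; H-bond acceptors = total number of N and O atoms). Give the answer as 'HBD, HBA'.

3, 5

Donors: find every N or O and count the H atoms it carries.
  atom 1 (O): bond orders sum to 2 → 0 H
  atom 3 (O): bond orders sum to 1 → 1 H
  atom 6 (N): bond orders sum to 1 → 2 H
  atom 9 (O): bond orders sum to 2 → 0 H
  atom 16 (O): bond orders sum to 2 → 0 H
Lipinski HBD = 3.
Acceptors: N atoms = 1, O atoms = 4 → HBA = 5.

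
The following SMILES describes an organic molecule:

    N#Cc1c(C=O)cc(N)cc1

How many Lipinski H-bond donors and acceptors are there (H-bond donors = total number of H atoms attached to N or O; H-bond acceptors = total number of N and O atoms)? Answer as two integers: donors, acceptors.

2, 3

Donors: find every N or O and count the H atoms it carries.
  atom 1 (N): bond orders sum to 3 → 0 H
  atom 6 (O): bond orders sum to 2 → 0 H
  atom 9 (N): bond orders sum to 1 → 2 H
Lipinski HBD = 2.
Acceptors: N atoms = 2, O atoms = 1 → HBA = 3.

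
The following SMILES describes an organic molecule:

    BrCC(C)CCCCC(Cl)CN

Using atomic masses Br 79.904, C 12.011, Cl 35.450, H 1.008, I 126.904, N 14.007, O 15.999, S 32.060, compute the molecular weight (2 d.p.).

First, the molecular formula is C9H19BrClN (counting implicit H from valence).
  Br: 1 × 79.904 = 79.904
  C: 9 × 12.011 = 108.099
  Cl: 1 × 35.450 = 35.450
  H: 19 × 1.008 = 19.152
  N: 1 × 14.007 = 14.007
Sum: 1×79.904 + 9×12.011 + 1×35.450 + 19×1.008 + 1×14.007 = 256.612 → 256.61 g/mol.

256.61 g/mol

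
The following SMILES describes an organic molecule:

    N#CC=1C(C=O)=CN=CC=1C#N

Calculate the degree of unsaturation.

Degree of unsaturation = (number of rings) + (number of π bonds).
Ring closures in the SMILES: 1.
π bonds: 4 double bonds (each 1 DoU), 2 triple bonds (each 2 DoU) → 8 DoU from unsaturation.
Total DoU = 1 + 8 = 9.

9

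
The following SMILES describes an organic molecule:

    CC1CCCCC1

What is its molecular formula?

Walk through each heavy atom and fill implicit hydrogens from standard valence (C 4, N 3, O 2, S 2, halogen 1):
  atom 1: C, bond orders sum to 1 (valence 4) → 3 H
  atom 2: C, bond orders sum to 3 (valence 4) → 1 H
  atom 3: C, bond orders sum to 2 (valence 4) → 2 H
  atom 4: C, bond orders sum to 2 (valence 4) → 2 H
  atom 5: C, bond orders sum to 2 (valence 4) → 2 H
  atom 6: C, bond orders sum to 2 (valence 4) → 2 H
  atom 7: C, bond orders sum to 2 (valence 4) → 2 H
Totals → C:7, H:14.
In Hill order: C7H14.

C7H14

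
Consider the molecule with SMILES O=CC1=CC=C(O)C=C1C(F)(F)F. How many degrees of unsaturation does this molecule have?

5

Degree of unsaturation = (number of rings) + (number of π bonds).
Ring closures in the SMILES: 1.
π bonds: 4 double bonds (each 1 DoU) → 4 DoU from unsaturation.
Total DoU = 1 + 4 = 5.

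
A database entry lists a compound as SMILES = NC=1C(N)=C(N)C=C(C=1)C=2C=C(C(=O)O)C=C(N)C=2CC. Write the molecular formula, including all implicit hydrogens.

Walk through each heavy atom and fill implicit hydrogens from standard valence (C 4, N 3, O 2, S 2, halogen 1):
  atom 1: N, bond orders sum to 1 (valence 3) → 2 H
  atom 2: C, bond orders sum to 4 (valence 4) → 0 H
  atom 3: C, bond orders sum to 4 (valence 4) → 0 H
  atom 4: N, bond orders sum to 1 (valence 3) → 2 H
  atom 5: C, bond orders sum to 4 (valence 4) → 0 H
  atom 6: N, bond orders sum to 1 (valence 3) → 2 H
  atom 7: C, bond orders sum to 3 (valence 4) → 1 H
  atom 8: C, bond orders sum to 4 (valence 4) → 0 H
  atom 9: C, bond orders sum to 3 (valence 4) → 1 H
  atom 10: C, bond orders sum to 4 (valence 4) → 0 H
  atom 11: C, bond orders sum to 3 (valence 4) → 1 H
  atom 12: C, bond orders sum to 4 (valence 4) → 0 H
  atom 13: C, bond orders sum to 4 (valence 4) → 0 H
  atom 14: O, bond orders sum to 2 (valence 2) → 0 H
  atom 15: O, bond orders sum to 1 (valence 2) → 1 H
  atom 16: C, bond orders sum to 3 (valence 4) → 1 H
  atom 17: C, bond orders sum to 4 (valence 4) → 0 H
  atom 18: N, bond orders sum to 1 (valence 3) → 2 H
  atom 19: C, bond orders sum to 4 (valence 4) → 0 H
  atom 20: C, bond orders sum to 2 (valence 4) → 2 H
  atom 21: C, bond orders sum to 1 (valence 4) → 3 H
Totals → C:15, H:18, N:4, O:2.

C15H18N4O2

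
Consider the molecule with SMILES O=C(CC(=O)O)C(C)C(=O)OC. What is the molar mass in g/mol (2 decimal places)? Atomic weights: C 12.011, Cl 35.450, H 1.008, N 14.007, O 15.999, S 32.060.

First, the molecular formula is C7H10O5 (counting implicit H from valence).
  C: 7 × 12.011 = 84.077
  H: 10 × 1.008 = 10.080
  O: 5 × 15.999 = 79.995
Sum: 7×12.011 + 10×1.008 + 5×15.999 = 174.152 → 174.15 g/mol.

174.15 g/mol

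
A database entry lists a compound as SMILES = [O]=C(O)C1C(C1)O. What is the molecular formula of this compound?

C4H6O3

Walk through each heavy atom and fill implicit hydrogens from standard valence (C 4, N 3, O 2, S 2, halogen 1):
  atom 1: O with explicit H count 0
  atom 2: C, bond orders sum to 4 (valence 4) → 0 H
  atom 3: O, bond orders sum to 1 (valence 2) → 1 H
  atom 4: C, bond orders sum to 3 (valence 4) → 1 H
  atom 5: C, bond orders sum to 3 (valence 4) → 1 H
  atom 6: C, bond orders sum to 2 (valence 4) → 2 H
  atom 7: O, bond orders sum to 1 (valence 2) → 1 H
Totals → C:4, H:6, O:3.
In Hill order: C4H6O3.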